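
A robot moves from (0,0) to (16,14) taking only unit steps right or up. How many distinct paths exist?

Each path has 16 right steps and 14 up steps in some order (30 steps total).
Choose which 14 of the 30 steps are up: C(30,14).

Final answer: C(30,14) = 145422675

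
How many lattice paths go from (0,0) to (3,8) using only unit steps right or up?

Each path has 3 right steps and 8 up steps in some order (11 steps total).
Choose which 8 of the 11 steps are up: C(11,8).

Final answer: C(11,8) = 165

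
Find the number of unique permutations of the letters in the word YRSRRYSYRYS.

Letters (R:4, S:3, Y:4). Total letters: 11.
Permutations = 11!/(4! x 4! x 3!).

Final answer: 11550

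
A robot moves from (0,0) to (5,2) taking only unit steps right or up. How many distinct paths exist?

Each path has 5 right steps and 2 up steps in some order (7 steps total).
Choose which 2 of the 7 steps are up: C(7,2).

Final answer: C(7,2) = 21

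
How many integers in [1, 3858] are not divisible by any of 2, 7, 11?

|div by 2|=1929, |div by 7|=551, |div by 11|=350.
|div by 2&7|=275, |div by 2&11|=175, |div by 7&11|=50, |div by all|=25.
By inclusion-exclusion, divisible by at least one: 1929+551+350-275-175-50+25 = 2355.
Not divisible by any: 3858 - 2355.

Final answer: 1503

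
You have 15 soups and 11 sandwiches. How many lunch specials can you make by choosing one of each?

By the multiplication principle: 15 x 11.

Final answer: 165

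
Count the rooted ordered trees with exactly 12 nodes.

This is counted by the nth Catalan number C_n. Here n = 12 - 1 = 11.
C_n = (2n)!/(n!(n+1)!), so C_{11} = 22!/(11! x 12!) = C(22,11)/12 = 705432/12.

Final answer: C_{11} = 58786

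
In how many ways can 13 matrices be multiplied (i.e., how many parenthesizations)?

This is counted by the nth Catalan number C_n. Here n = 13 - 1 = 12.
Using C_0 = 1 and C_(k+1) = C_k x 2(2k+1)/(k+2), build up term by term: C_1=1, C_2=2, C_3=5, C_4=14, C_5=42, C_6=132, C_7=429, C_8=1430, C_9=4862, C_10=16796, C_11=58786, C_12=208012.

Final answer: C_{12} = 208012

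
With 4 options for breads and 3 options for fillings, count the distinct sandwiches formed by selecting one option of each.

By the multiplication principle: 4 x 3.

Final answer: 12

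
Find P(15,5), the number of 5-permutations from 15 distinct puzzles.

P(15,5) = 15!/(15-5)! = 15!/10!.

Final answer: P(15,5) = 360360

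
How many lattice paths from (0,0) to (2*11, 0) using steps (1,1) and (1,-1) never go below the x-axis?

Total monotonic paths to (11,11): C(22,11) = 705432.
Paths that cross above y=x (reflection bijection): C(22,12) = 646646.
Valid Dyck paths: 705432 - 646646.
(This is the Catalan number C_{11}.)

Final answer: C_{11} = 58786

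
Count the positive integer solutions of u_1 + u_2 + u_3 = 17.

Substitute u'_i = u_i - 1 (so u'_i >= 0). Then sum u'_i = 17 - 3 = 14.
Stars and bars: C(14+3-1, 3-1) = C(16,2).

Final answer: C(16,2) = 120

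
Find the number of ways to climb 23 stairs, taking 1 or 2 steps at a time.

Let f(n) be the number of climbs. Removing the last move (1 or 2 steps) gives f(n) = f(n-1) + f(n-2); base cases f(1)=1, f(2)=2.
Iterating the recurrence: f(1)=1, f(2)=2, f(3)=3, f(4)=5, f(5)=8, f(6)=13, f(7)=21, f(8)=34, f(9)=55, f(10)=89, f(11)=144, f(12)=233, f(13)=377, f(14)=610, f(15)=987, f(16)=1597, f(17)=2584, f(18)=4181, f(19)=6765, f(20)=10946, f(21)=17711, f(22)=28657, f(23)=46368.

Final answer: 46368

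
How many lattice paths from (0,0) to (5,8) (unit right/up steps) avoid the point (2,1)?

Total paths to (5,8): C(13,8) = 1287.
Paths through (2,1): C(3,1) x C(10,7) = 360.
Avoiding (2,1): 1287 - 360.

Final answer: 927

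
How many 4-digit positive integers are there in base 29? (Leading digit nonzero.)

In base 29, the leading digit has 28 choices (1..28); each of the remaining 3 digits has 29 choices.
Total: 28 x 29^3.

Final answer: 682892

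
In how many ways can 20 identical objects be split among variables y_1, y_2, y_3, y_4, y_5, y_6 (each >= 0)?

Stars and bars with 20 stars and 5 bars:
C(20+6-1, 6-1) = C(25,5).

Final answer: C(25,5) = 53130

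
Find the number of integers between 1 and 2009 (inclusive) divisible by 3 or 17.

Multiples of 3: 669. Multiples of 17: 118. Of both (lcm=51): 39.
By inclusion-exclusion: 669 + 118 - 39.

Final answer: 748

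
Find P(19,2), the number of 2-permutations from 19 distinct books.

P(19,2) = 19!/(19-2)! = 19!/17!.

Final answer: P(19,2) = 342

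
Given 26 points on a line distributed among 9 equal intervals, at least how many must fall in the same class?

By pigeonhole with 26 objects and 9 categories: ceiling(26/9).

Final answer: 3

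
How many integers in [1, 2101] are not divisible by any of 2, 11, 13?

|div by 2|=1050, |div by 11|=191, |div by 13|=161.
|div by 2&11|=95, |div by 2&13|=80, |div by 11&13|=14, |div by all|=7.
By inclusion-exclusion, divisible by at least one: 1050+191+161-95-80-14+7 = 1220.
Not divisible by any: 2101 - 1220.

Final answer: 881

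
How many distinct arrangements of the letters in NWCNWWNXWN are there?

Letters (C:1, N:4, W:4, X:1). Total letters: 10.
Permutations = 10!/(4! x 4!).

Final answer: 6300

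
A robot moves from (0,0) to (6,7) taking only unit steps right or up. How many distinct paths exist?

Each path has 6 right steps and 7 up steps in some order (13 steps total).
Choose which 7 of the 13 steps are up: C(13,7).

Final answer: C(13,7) = 1716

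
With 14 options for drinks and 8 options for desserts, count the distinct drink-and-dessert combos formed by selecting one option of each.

By the multiplication principle: 14 x 8.

Final answer: 112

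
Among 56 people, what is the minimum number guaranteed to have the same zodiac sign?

There are 12 possible values for zodiac sign. With 56 people and 12 categories, by pigeonhole: ceiling(56/12).

Final answer: 5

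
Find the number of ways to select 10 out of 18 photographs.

C(18,10) = 18!/(10! x 8!).

Final answer: \binom{18}{10} = 43758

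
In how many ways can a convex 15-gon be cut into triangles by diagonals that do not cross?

This is counted by the nth Catalan number C_n. Here n = 15 - 2 = 13.
Using C_0 = 1 and C_(k+1) = C_k x 2(2k+1)/(k+2), build up term by term: C_1=1, C_2=2, C_3=5, C_4=14, C_5=42, C_6=132, C_7=429, C_8=1430, C_9=4862, C_10=16796, C_11=58786, C_12=208012, C_13=742900.

Final answer: C_{13} = 742900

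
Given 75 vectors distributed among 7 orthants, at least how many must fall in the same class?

By pigeonhole with 75 objects and 7 categories: ceiling(75/7).

Final answer: 11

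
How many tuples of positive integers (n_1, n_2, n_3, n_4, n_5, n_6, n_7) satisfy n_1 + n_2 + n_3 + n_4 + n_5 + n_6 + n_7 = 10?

Substitute n'_i = n_i - 1 (so n'_i >= 0). Then sum n'_i = 10 - 7 = 3.
Stars and bars: C(3+7-1, 7-1) = C(9,6).

Final answer: C(9,6) = 84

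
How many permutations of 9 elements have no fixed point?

Use the recurrence D(n) = (n-1)(D(n-1) + D(n-2)) with D(0)=1, D(1)=0.
D(2) = 1 x (0 + 1) = 1
D(3) = 2 x (1 + 0) = 2
D(4) = 3 x (2 + 1) = 9
D(5) = 4 x (9 + 2) = 44
D(6) = 5 x (44 + 9) = 265
D(7) = 6 x (265 + 44) = 1854
D(8) = 7 x (1854 + 265) = 14833
D(9) = 8 x (D(8) + D(7)) = 8 x (14833 + 1854)

Final answer: D(9) = 133496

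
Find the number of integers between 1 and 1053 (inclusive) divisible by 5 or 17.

Multiples of 5: 210. Multiples of 17: 61. Of both (lcm=85): 12.
By inclusion-exclusion: 210 + 61 - 12.

Final answer: 259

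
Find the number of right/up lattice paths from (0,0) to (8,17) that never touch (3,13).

Total paths to (8,17): C(25,17) = 1081575.
Paths through (3,13): C(16,13) x C(9,4) = 70560.
Avoiding (3,13): 1081575 - 70560.

Final answer: 1011015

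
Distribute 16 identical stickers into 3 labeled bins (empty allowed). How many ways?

Stars and bars: C(n+k-1, k-1) = C(18,2).

Final answer: C(18,2) = 153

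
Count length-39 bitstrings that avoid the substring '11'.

Classify by the final bit: ...0 gives a(n-1) strings, ...01 gives a(n-2) strings. Thus a(n) = a(n-1) + a(n-2) with a(1)=2, a(2)=3.
Iterating the recurrence: a(1)=2, a(2)=3, a(3)=5, a(4)=8, a(5)=13, a(6)=21, a(7)=34, a(8)=55, a(9)=89, a(10)=144, a(11)=233, a(12)=377, a(13)=610, a(14)=987, a(15)=1597, a(16)=2584, a(17)=4181, a(18)=6765, a(19)=10946, a(20)=17711, a(21)=28657, a(22)=46368, a(23)=75025, a(24)=121393, a(25)=196418, a(26)=317811, a(27)=514229, a(28)=832040, a(29)=1346269, a(30)=2178309, a(31)=3524578, a(32)=5702887, a(33)=9227465, a(34)=14930352, a(35)=24157817, a(36)=39088169, a(37)=63245986, a(38)=102334155, a(39)=165580141.

Final answer: 165580141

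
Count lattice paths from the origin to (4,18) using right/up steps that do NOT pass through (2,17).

Total paths to (4,18): C(22,18) = 7315.
Paths through (2,17): C(19,17) x C(3,1) = 513.
Avoiding (2,17): 7315 - 513.

Final answer: 6802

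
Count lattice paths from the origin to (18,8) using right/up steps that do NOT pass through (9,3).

Total paths to (18,8): C(26,8) = 1562275.
Paths through (9,3): C(12,3) x C(14,5) = 440440.
Avoiding (9,3): 1562275 - 440440.

Final answer: 1121835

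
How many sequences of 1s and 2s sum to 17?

Condition on the final move: it is a 1-step (f(n-1) ways to get there) or a 2-step (f(n-2) ways), so f(n) = f(n-1) + f(n-2), with f(1)=1, f(2)=2.
Building up term by term: f(1)=1, f(2)=2, f(3)=3, f(4)=5, f(5)=8, f(6)=13, f(7)=21, f(8)=34, f(9)=55, f(10)=89, f(11)=144, f(12)=233, f(13)=377, f(14)=610, f(15)=987, f(16)=1597, f(17)=2584.

Final answer: 2584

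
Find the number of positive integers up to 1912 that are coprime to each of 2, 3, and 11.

|div by 2|=956, |div by 3|=637, |div by 11|=173.
|div by 2&3|=318, |div by 2&11|=86, |div by 3&11|=57, |div by all|=28.
By inclusion-exclusion, divisible by at least one: 956+637+173-318-86-57+28 = 1333.
Not divisible by any: 1912 - 1333.

Final answer: 579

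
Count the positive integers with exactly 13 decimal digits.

The leading digit cannot be 0 (9 options); the other 12 digits can be anything (10 options each).
Total: 9 x 10^12.

Final answer: 9000000000000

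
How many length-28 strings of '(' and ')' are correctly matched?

The structures are counted by the Catalan number C_n. Here n = 14 (pairs).
C_n = C(2n,n)/(n+1), so C_{14} = C(28,14)/15 = 40116600/15.

Final answer: C_{14} = 2674440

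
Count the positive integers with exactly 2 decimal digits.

The leading digit cannot be 0 (9 options); the other 1 digit can be anything (10 options each).
Total: 9 x 10^1.

Final answer: 90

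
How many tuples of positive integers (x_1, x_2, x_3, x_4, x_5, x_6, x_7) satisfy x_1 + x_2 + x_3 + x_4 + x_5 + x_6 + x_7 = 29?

Substitute x'_i = x_i - 1 (so x'_i >= 0). Then sum x'_i = 29 - 7 = 22.
Stars and bars: C(22+7-1, 7-1) = C(28,6).

Final answer: C(28,6) = 376740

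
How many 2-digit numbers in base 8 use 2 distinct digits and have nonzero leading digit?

First digit: 7 (nonzero). Second: 7 (not first). Third: 6, etc.
Total: 7 x 7.

Final answer: 49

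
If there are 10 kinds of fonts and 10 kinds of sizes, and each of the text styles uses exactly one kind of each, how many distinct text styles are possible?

By the multiplication principle: 10 x 10.

Final answer: 100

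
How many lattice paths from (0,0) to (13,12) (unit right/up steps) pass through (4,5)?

Paths (0,0)->(4,5): C(9,5) = 126.
Paths (4,5)->(13,12): C(16,7) = 11440.
By multiplication principle: 126 x 11440.

Final answer: 1441440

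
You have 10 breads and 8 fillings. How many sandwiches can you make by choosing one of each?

By the multiplication principle: 10 x 8.

Final answer: 80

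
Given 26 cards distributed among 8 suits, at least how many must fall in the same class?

By pigeonhole with 26 objects and 8 categories: ceiling(26/8).

Final answer: 4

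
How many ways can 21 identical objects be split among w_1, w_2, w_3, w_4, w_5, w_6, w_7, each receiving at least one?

Substitute w'_i = w_i - 1 (so w'_i >= 0). Then sum w'_i = 21 - 7 = 14.
Stars and bars: C(14+7-1, 7-1) = C(20,6).

Final answer: C(20,6) = 38760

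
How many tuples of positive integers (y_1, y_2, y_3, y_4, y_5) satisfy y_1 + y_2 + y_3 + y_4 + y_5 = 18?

Substitute y'_i = y_i - 1 (so y'_i >= 0). Then sum y'_i = 18 - 5 = 13.
Stars and bars: C(13+5-1, 5-1) = C(17,4).

Final answer: C(17,4) = 2380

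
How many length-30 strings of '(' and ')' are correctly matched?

The structures are counted by the Catalan number C_n. Here n = 15 (pairs).
C_n = C(2n,n) - C(2n,n+1), so C_{15} = C(30,15) - C(30,16) = 155117520 - 145422675.

Final answer: C_{15} = 9694845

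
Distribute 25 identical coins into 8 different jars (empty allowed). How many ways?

Stars and bars: C(n+k-1, k-1) = C(32,7).

Final answer: C(32,7) = 3365856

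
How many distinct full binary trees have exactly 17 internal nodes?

This is a standard Catalan-number count: the answer is C_n. Here n = 17.
C_n = C(2n,n) - C(2n,n+1), so C_{17} = C(34,17) - C(34,18) = 2333606220 - 2203961430.

Final answer: C_{17} = 129644790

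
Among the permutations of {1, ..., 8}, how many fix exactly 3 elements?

Choose which 3 elements are fixed: C(8,3) = 56.
Derange the remaining 5 using D(j) = (j-1)(D(j-1) + D(j-2)), D(0)=1, D(1)=0: D(2)=1, D(3)=2, D(4)=9, D(5)=44.
Total: 56 x 44.

Final answer: C(8,3) D(5) = 2464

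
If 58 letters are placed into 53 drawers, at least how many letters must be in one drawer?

By the pigeonhole principle: ceiling(58/53).

Final answer: 2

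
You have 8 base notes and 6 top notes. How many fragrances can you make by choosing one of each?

By the multiplication principle: 8 x 6.

Final answer: 48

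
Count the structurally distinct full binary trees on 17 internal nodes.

This is a standard Catalan-number count: the answer is C_n. Here n = 17.
C_n = C(2n,n)/(n+1), so C_{17} = C(34,17)/18 = 2333606220/18.

Final answer: C_{17} = 129644790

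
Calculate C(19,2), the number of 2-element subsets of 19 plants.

C(19,2) = 19!/(2! x (19-2)!).

Final answer: C(19,2) = 171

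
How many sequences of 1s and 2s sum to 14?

Condition on the final move: it is a 1-step (f(n-1) ways to get there) or a 2-step (f(n-2) ways), so f(n) = f(n-1) + f(n-2), with f(1)=1, f(2)=2.
Building up term by term: f(1)=1, f(2)=2, f(3)=3, f(4)=5, f(5)=8, f(6)=13, f(7)=21, f(8)=34, f(9)=55, f(10)=89, f(11)=144, f(12)=233, f(13)=377, f(14)=610.

Final answer: 610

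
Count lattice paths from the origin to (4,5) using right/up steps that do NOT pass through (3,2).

Total paths to (4,5): C(9,5) = 126.
Paths through (3,2): C(5,2) x C(4,3) = 40.
Avoiding (3,2): 126 - 40.

Final answer: 86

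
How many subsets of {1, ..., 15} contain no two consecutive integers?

Let a(n) count such subsets of {1, ..., n}. Either n is excluded (a(n-1) ways) or n is included, forcing n-1 out (a(n-2) ways), so a(n) = a(n-1) + a(n-2) with a(1)=2, a(2)=3.
Computing successive values: a(1)=2, a(2)=3, a(3)=5, a(4)=8, a(5)=13, a(6)=21, a(7)=34, a(8)=55, a(9)=89, a(10)=144, a(11)=233, a(12)=377, a(13)=610, a(14)=987, a(15)=1597.

Final answer: 1597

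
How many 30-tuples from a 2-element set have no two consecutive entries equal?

Let g(n) count such strings. g(1) = 2, and each valid string of length n-1 extends in 1 ways (any symbol but the last), so g(n) = 1 g(n-1).
Total: g(30) = 2 x 1^29.

Final answer: 2 x 1^{29} = 2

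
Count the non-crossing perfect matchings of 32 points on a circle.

This is a standard Catalan-number count: the answer is C_n. Here n = 32/2 = 16.
Using C_0 = 1 and C_(k+1) = C_k x 2(2k+1)/(k+2), build up term by term: C_1=1, C_2=2, C_3=5, C_4=14, C_5=42, C_6=132, C_7=429, C_8=1430, C_9=4862, C_10=16796, C_11=58786, C_12=208012, C_13=742900, C_14=2674440, C_15=9694845, C_16=35357670.

Final answer: C_{16} = 35357670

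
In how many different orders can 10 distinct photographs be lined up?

The number of ways to arrange 10 distinct objects is 10!.

Final answer: 10! = 3628800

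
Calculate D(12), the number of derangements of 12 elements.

Use the recurrence D(n) = (n-1)(D(n-1) + D(n-2)) with D(0)=1, D(1)=0.
Building up: D(2)=1, D(3)=2, D(4)=9, D(5)=44, D(6)=265, D(7)=1854, D(8)=14833, D(9)=133496, D(10)=1334961, D(11)=14684570.
D(12) = 11 x (D(11) + D(10)) = 11 x (14684570 + 1334961).

Final answer: D(12) = 176214841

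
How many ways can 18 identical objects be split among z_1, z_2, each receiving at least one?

Substitute z'_i = z_i - 1 (so z'_i >= 0). Then sum z'_i = 18 - 2 = 16.
Stars and bars: C(16+2-1, 2-1) = C(17,1).

Final answer: C(17,1) = 17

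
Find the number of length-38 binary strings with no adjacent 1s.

A valid string ends in 0 (append to any length-(n-1) valid string) or in 01 (append to any length-(n-2) valid string), so a(n) = a(n-1) + a(n-2) with a(1)=2, a(2)=3.
Iterating the recurrence: a(1)=2, a(2)=3, a(3)=5, a(4)=8, a(5)=13, a(6)=21, a(7)=34, a(8)=55, a(9)=89, a(10)=144, a(11)=233, a(12)=377, a(13)=610, a(14)=987, a(15)=1597, a(16)=2584, a(17)=4181, a(18)=6765, a(19)=10946, a(20)=17711, a(21)=28657, a(22)=46368, a(23)=75025, a(24)=121393, a(25)=196418, a(26)=317811, a(27)=514229, a(28)=832040, a(29)=1346269, a(30)=2178309, a(31)=3524578, a(32)=5702887, a(33)=9227465, a(34)=14930352, a(35)=24157817, a(36)=39088169, a(37)=63245986, a(38)=102334155.

Final answer: 102334155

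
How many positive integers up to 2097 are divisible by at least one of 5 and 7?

Multiples of 5: 419. Multiples of 7: 299. Of both (lcm=35): 59.
By inclusion-exclusion: 419 + 299 - 59.

Final answer: 659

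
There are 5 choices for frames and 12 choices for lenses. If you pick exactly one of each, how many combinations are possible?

By the multiplication principle: 5 x 12.

Final answer: 60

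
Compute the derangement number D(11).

D(n) = (n-1)(D(n-1) + D(n-2)), D(0)=1, D(1)=0.
Building up: D(2)=1, D(3)=2, D(4)=9, D(5)=44, D(6)=265, D(7)=1854, D(8)=14833, D(9)=133496, D(10)=1334961.
D(11) = 10 x (D(10) + D(9)) = 10 x (1334961 + 133496).

Final answer: D(11) = 14684570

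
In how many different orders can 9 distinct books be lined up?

The number of ways to arrange 9 distinct objects is 9!.

Final answer: 9! = 362880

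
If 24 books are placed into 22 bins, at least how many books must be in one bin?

By the pigeonhole principle: ceiling(24/22).

Final answer: 2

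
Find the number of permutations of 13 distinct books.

The number of ways to arrange 13 distinct objects is 13!.

Final answer: 13! = 6227020800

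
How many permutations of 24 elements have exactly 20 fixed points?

Choose which 20 elements are fixed: C(24,20) = 10626.
Derange the remaining 4 using D(j) = (j-1)(D(j-1) + D(j-2)), D(0)=1, D(1)=0: D(2)=1, D(3)=2, D(4)=9.
Total: 10626 x 9.

Final answer: C(24,20) D(4) = 95634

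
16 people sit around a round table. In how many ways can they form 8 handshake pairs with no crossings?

This is counted by the nth Catalan number C_n. Here n = 16/2 = 8.
C_n = (2n)!/(n!(n+1)!), so C_{8} = 16!/(8! x 9!) = C(16,8)/9 = 12870/9.

Final answer: C_{8} = 1430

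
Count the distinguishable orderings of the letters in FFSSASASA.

Letters (A:3, F:2, S:4). Total letters: 9.
Permutations = 9!/(4! x 3! x 2!).

Final answer: 1260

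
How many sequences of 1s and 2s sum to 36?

Condition on the final move: it is a 1-step (f(n-1) ways to get there) or a 2-step (f(n-2) ways), so f(n) = f(n-1) + f(n-2), with f(1)=1, f(2)=2.
Building up term by term: f(1)=1, f(2)=2, f(3)=3, f(4)=5, f(5)=8, f(6)=13, f(7)=21, f(8)=34, f(9)=55, f(10)=89, f(11)=144, f(12)=233, f(13)=377, f(14)=610, f(15)=987, f(16)=1597, f(17)=2584, f(18)=4181, f(19)=6765, f(20)=10946, f(21)=17711, f(22)=28657, f(23)=46368, f(24)=75025, f(25)=121393, f(26)=196418, f(27)=317811, f(28)=514229, f(29)=832040, f(30)=1346269, f(31)=2178309, f(32)=3524578, f(33)=5702887, f(34)=9227465, f(35)=14930352, f(36)=24157817.

Final answer: 24157817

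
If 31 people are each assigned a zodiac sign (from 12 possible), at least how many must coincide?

There are 12 possible values for zodiac sign. With 31 people and 12 categories, by pigeonhole: ceiling(31/12).

Final answer: 3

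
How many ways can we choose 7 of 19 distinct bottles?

C(19,7) = 19!/(7! x 12!).

Final answer: \binom{19}{7} = 50388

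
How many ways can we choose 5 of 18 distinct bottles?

C(18,5) = 18!/(5! x 13!).

Final answer: \binom{18}{5} = 8568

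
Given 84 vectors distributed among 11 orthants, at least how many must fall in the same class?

By pigeonhole with 84 objects and 11 categories: ceiling(84/11).

Final answer: 8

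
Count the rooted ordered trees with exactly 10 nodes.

This is counted by the nth Catalan number C_n. Here n = 10 - 1 = 9.
C_n = C(2n,n)/(n+1), so C_{9} = C(18,9)/10 = 48620/10.

Final answer: C_{9} = 4862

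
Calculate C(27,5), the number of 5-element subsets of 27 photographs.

C(27,5) = 27!/(5! x 22!).

Final answer: \binom{27}{5} = 80730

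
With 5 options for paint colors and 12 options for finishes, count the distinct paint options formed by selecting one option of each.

By the multiplication principle: 5 x 12.

Final answer: 60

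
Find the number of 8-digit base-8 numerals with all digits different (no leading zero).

First digit: 7 (nonzero). Second: 7 (not first). Third: 6, etc.
Total: 7 x 7 x 6 x 5 x 4 x 3 x 2 x 1.

Final answer: 35280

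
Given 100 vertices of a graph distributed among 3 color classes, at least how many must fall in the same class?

By pigeonhole with 100 objects and 3 categories: ceiling(100/3).

Final answer: 34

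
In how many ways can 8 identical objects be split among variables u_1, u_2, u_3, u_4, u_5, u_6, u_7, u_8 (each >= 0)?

Stars and bars with 8 stars and 7 bars:
C(8+8-1, 8-1) = C(15,7).

Final answer: C(15,7) = 6435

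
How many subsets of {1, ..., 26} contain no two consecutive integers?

Let a(n) count such subsets of {1, ..., n}. Either n is excluded (a(n-1) ways) or n is included, forcing n-1 out (a(n-2) ways), so a(n) = a(n-1) + a(n-2) with a(1)=2, a(2)=3.
Iterating the recurrence: a(1)=2, a(2)=3, a(3)=5, a(4)=8, a(5)=13, a(6)=21, a(7)=34, a(8)=55, a(9)=89, a(10)=144, a(11)=233, a(12)=377, a(13)=610, a(14)=987, a(15)=1597, a(16)=2584, a(17)=4181, a(18)=6765, a(19)=10946, a(20)=17711, a(21)=28657, a(22)=46368, a(23)=75025, a(24)=121393, a(25)=196418, a(26)=317811.

Final answer: 317811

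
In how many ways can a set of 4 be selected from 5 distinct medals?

C(5,4) = 5!/(4! x (5-4)!).

Final answer: C(5,4) = 5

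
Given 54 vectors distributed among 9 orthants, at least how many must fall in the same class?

By pigeonhole with 54 objects and 9 categories: ceiling(54/9).

Final answer: 6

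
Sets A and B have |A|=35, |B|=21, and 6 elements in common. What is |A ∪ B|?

|A union B| = |A| + |B| - |A intersect B| = 35 + 21 - 6.

Final answer: 50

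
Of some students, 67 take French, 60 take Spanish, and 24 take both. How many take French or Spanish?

|A union B| = |A| + |B| - |A intersect B| = 67 + 60 - 24.

Final answer: 103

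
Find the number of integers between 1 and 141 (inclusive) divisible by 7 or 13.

Multiples of 7: 20. Multiples of 13: 10. Of both (lcm=91): 1.
By inclusion-exclusion: 20 + 10 - 1.

Final answer: 29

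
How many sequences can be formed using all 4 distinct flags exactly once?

The number of ways to arrange 4 distinct objects is 4!.

Final answer: 4! = 24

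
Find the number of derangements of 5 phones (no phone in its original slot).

D(n) = (n-1)(D(n-1) + D(n-2)), D(0)=1, D(1)=0.
D(2) = 1 x (0 + 1) = 1
D(3) = 2 x (1 + 0) = 2
D(4) = 3 x (2 + 1) = 9
D(5) = 4 x (D(4) + D(3)) = 4 x (9 + 2)

Final answer: D(5) = 44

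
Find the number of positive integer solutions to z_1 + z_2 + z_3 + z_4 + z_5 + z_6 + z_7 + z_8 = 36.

Substitute z'_i = z_i - 1 (so z'_i >= 0). Then sum z'_i = 36 - 8 = 28.
Stars and bars: C(28+8-1, 8-1) = C(35,7).

Final answer: C(35,7) = 6724520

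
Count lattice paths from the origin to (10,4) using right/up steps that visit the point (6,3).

Paths (0,0)->(6,3): C(9,3) = 84.
Paths (6,3)->(10,4): C(5,1) = 5.
By multiplication principle: 84 x 5.

Final answer: 420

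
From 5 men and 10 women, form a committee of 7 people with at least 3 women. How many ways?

Sum over valid woman counts:
C(10,3)C(5,4) = 600
C(10,4)C(5,3) = 2100
C(10,5)C(5,2) = 2520
C(10,6)C(5,1) = 1050
C(10,7)C(5,0) = 120
Total: 600 + 2100 + 2520 + 1050 + 120.

Final answer: 6390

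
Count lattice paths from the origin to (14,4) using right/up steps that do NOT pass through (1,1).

Total paths to (14,4): C(18,4) = 3060.
Paths through (1,1): C(2,1) x C(16,3) = 1120.
Avoiding (1,1): 3060 - 1120.

Final answer: 1940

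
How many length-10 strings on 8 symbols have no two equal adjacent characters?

First character: 8 choices. Each subsequent: 7 choices (must differ from the previous one).
Total: 8 x 7^9.

Final answer: 8 x 7^{9} = 322828856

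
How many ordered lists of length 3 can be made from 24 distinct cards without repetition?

P(24,3) = 24!/(24-3)! = 24!/21!.

Final answer: P(24,3) = 12144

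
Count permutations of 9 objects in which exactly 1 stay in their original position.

Choose which 1 elements are fixed: C(9,1) = 9.
Derange the remaining 8 using D(j) = (j-1)(D(j-1) + D(j-2)), D(0)=1, D(1)=0: D(2)=1, D(3)=2, D(4)=9, D(5)=44, D(6)=265, D(7)=1854, D(8)=14833.
Total: 9 x 14833.

Final answer: C(9,1) D(8) = 133497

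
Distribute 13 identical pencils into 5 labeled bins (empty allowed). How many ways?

Stars and bars: C(n+k-1, k-1) = C(17,4).

Final answer: C(17,4) = 2380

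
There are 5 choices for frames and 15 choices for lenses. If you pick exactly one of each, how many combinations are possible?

By the multiplication principle: 5 x 15.

Final answer: 75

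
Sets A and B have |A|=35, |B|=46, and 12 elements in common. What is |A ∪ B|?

|A union B| = |A| + |B| - |A intersect B| = 35 + 46 - 12.

Final answer: 69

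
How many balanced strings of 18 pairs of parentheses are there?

This is counted by the nth Catalan number C_n. Here n = 18 (pairs).
C_n = C(2n,n) - C(2n,n+1), so C_{18} = C(36,18) - C(36,19) = 9075135300 - 8597496600.

Final answer: C_{18} = 477638700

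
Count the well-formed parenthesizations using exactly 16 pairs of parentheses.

This is a standard Catalan-number count: the answer is C_n. Here n = 16 (pairs).
Using C_0 = 1 and C_(k+1) = C_k x 2(2k+1)/(k+2), build up term by term: C_1=1, C_2=2, C_3=5, C_4=14, C_5=42, C_6=132, C_7=429, C_8=1430, C_9=4862, C_10=16796, C_11=58786, C_12=208012, C_13=742900, C_14=2674440, C_15=9694845, C_16=35357670.

Final answer: C_{16} = 35357670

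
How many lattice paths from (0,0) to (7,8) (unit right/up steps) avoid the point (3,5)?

Total paths to (7,8): C(15,8) = 6435.
Paths through (3,5): C(8,5) x C(7,3) = 1960.
Avoiding (3,5): 6435 - 1960.

Final answer: 4475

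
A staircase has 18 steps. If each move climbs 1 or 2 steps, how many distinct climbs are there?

Let f(n) count the ways. The last step is size 1 or 2, so f(n) = f(n-1) + f(n-2) with f(1)=1, f(2)=2.
Computing successive values: f(1)=1, f(2)=2, f(3)=3, f(4)=5, f(5)=8, f(6)=13, f(7)=21, f(8)=34, f(9)=55, f(10)=89, f(11)=144, f(12)=233, f(13)=377, f(14)=610, f(15)=987, f(16)=1597, f(17)=2584, f(18)=4181.

Final answer: 4181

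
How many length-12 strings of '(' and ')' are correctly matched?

The structures are counted by the Catalan number C_n. Here n = 6 (pairs).
C_n = (2n)!/(n!(n+1)!), so C_{6} = 12!/(6! x 7!) = C(12,6)/7 = 924/7.

Final answer: C_{6} = 132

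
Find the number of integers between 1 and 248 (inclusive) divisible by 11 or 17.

Multiples of 11: 22. Multiples of 17: 14. Of both (lcm=187): 1.
By inclusion-exclusion: 22 + 14 - 1.

Final answer: 35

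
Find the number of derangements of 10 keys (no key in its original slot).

D(n) = (n-1)(D(n-1) + D(n-2)), D(0)=1, D(1)=0.
D(2) = 1 x (0 + 1) = 1
D(3) = 2 x (1 + 0) = 2
D(4) = 3 x (2 + 1) = 9
D(5) = 4 x (9 + 2) = 44
D(6) = 5 x (44 + 9) = 265
D(7) = 6 x (265 + 44) = 1854
D(8) = 7 x (1854 + 265) = 14833
D(9) = 8 x (14833 + 1854) = 133496
D(10) = 9 x (D(9) + D(8)) = 9 x (133496 + 14833)

Final answer: D(10) = 1334961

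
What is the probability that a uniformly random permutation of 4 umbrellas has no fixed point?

Use the recurrence D(n) = (n-1)(D(n-1) + D(n-2)) with D(0)=1, D(1)=0.
Building up: D(2)=1, D(3)=2, D(4)=9.
Total arrangements: 4! = 24.
Probability = D(4)/4! = 3/8.

Final answer: D(4)/4! = 9/24 = 0.375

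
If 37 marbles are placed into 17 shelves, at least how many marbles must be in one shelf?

By the pigeonhole principle: ceiling(37/17).

Final answer: 3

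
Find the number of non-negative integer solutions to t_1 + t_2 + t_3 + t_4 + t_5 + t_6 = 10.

Stars and bars with 10 stars and 5 bars:
C(10+6-1, 6-1) = C(15,5).

Final answer: C(15,5) = 3003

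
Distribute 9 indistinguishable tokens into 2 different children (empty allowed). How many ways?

Stars and bars: C(n+k-1, k-1) = C(10,1).

Final answer: C(10,1) = 10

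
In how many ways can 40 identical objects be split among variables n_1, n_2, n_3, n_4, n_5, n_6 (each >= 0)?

Stars and bars with 40 stars and 5 bars:
C(40+6-1, 6-1) = C(45,5).

Final answer: C(45,5) = 1221759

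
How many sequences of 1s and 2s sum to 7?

Let f(n) be the number of climbs. Removing the last move (1 or 2 steps) gives f(n) = f(n-1) + f(n-2); base cases f(1)=1, f(2)=2.
Computing successive values: f(1)=1, f(2)=2, f(3)=3, f(4)=5, f(5)=8, f(6)=13, f(7)=21.

Final answer: 21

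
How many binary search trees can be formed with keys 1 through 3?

This is counted by the nth Catalan number C_n. Here n = 3.
C_n = C(2n,n) - C(2n,n+1), so C_{3} = C(6,3) - C(6,4) = 20 - 15.

Final answer: C_{3} = 5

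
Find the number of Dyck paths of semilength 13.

Total monotonic paths to (13,13): C(26,13) = 10400600.
By the reflection principle, paths that go above the diagonal number C(26,14) = 9657700.
Valid Dyck paths: 10400600 - 9657700.
(Equivalently, C_{13} = C(26,13)/14 = 10400600/14.)

Final answer: C_{13} = 742900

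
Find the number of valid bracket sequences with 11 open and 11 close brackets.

This is a standard Catalan-number count: the answer is C_n. Here n = 11 (pairs).
C_n = C(2n,n) - C(2n,n+1), so C_{11} = C(22,11) - C(22,12) = 705432 - 646646.

Final answer: C_{11} = 58786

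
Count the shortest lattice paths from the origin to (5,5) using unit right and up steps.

Each path has 5 right steps and 5 up steps in some order (10 steps total).
Choose which 5 of the 10 steps are up: C(10,5).

Final answer: C(10,5) = 252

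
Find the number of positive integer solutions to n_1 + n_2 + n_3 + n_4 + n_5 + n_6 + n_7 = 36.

Substitute n'_i = n_i - 1 (so n'_i >= 0). Then sum n'_i = 36 - 7 = 29.
Stars and bars: C(29+7-1, 7-1) = C(35,6).

Final answer: C(35,6) = 1623160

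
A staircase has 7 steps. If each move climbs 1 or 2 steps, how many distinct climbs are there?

Let f(n) count the ways. The last step is size 1 or 2, so f(n) = f(n-1) + f(n-2) with f(1)=1, f(2)=2.
Building up term by term: f(1)=1, f(2)=2, f(3)=3, f(4)=5, f(5)=8, f(6)=13, f(7)=21.

Final answer: 21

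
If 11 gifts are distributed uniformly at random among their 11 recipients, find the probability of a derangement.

Derangements satisfy D(n) = (n-1)(D(n-1) + D(n-2)), starting from D(0)=1, D(1)=0.
Building up: D(2)=1, D(3)=2, D(4)=9, D(5)=44, D(6)=265, D(7)=1854, D(8)=14833, D(9)=133496, D(10)=1334961, D(11)=14684570.
Total arrangements: 11! = 39916800.
Probability = D(11)/11! = 1468457/3991680.

Final answer: D(11)/11! = 14684570/39916800 = 0.367879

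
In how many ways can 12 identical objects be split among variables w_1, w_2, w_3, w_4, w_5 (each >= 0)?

Stars and bars with 12 stars and 4 bars:
C(12+5-1, 5-1) = C(16,4).

Final answer: C(16,4) = 1820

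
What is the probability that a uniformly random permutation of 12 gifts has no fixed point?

Use the recurrence D(n) = (n-1)(D(n-1) + D(n-2)) with D(0)=1, D(1)=0.
Building up: D(2)=1, D(3)=2, D(4)=9, D(5)=44, D(6)=265, D(7)=1854, D(8)=14833, D(9)=133496, D(10)=1334961, D(11)=14684570, D(12)=176214841.
Total arrangements: 12! = 479001600.
Probability = D(12)/12! = 16019531/43545600.

Final answer: D(12)/12! = 176214841/479001600 = 0.367879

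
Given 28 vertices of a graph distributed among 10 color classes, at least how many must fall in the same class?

By pigeonhole with 28 objects and 10 categories: ceiling(28/10).

Final answer: 3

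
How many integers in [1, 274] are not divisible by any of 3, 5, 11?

|div by 3|=91, |div by 5|=54, |div by 11|=24.
|div by 3&5|=18, |div by 3&11|=8, |div by 5&11|=4, |div by all|=1.
By inclusion-exclusion, divisible by at least one: 91+54+24-18-8-4+1 = 140.
Not divisible by any: 274 - 140.

Final answer: 134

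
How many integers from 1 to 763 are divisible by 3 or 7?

Multiples of 3: 254. Multiples of 7: 109. Of both (lcm=21): 36.
By inclusion-exclusion: 254 + 109 - 36.

Final answer: 327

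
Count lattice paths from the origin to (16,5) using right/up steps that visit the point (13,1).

Paths (0,0)->(13,1): C(14,1) = 14.
Paths (13,1)->(16,5): C(7,4) = 35.
By multiplication principle: 14 x 35.

Final answer: 490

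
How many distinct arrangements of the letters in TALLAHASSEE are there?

Letters (A:3, E:2, H:1, L:2, S:2, T:1). Total letters: 11.
Permutations = 11!/(3! x 2! x 2! x 2!).

Final answer: 831600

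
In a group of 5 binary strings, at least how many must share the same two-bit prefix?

There are 4 possible values for two-bit prefix. With 5 binary strings and 4 categories, by pigeonhole: ceiling(5/4).

Final answer: 2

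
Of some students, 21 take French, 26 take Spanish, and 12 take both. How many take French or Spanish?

|A union B| = |A| + |B| - |A intersect B| = 21 + 26 - 12.

Final answer: 35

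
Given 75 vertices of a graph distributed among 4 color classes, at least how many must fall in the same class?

By pigeonhole with 75 objects and 4 categories: ceiling(75/4).

Final answer: 19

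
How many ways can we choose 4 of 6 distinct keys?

C(6,4) = 6!/(4! x (6-4)!).

Final answer: C(6,4) = 15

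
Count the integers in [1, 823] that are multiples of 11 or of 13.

Multiples of 11: 74. Multiples of 13: 63. Of both (lcm=143): 5.
By inclusion-exclusion: 74 + 63 - 5.

Final answer: 132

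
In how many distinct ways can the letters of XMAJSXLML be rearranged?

Letters (A:1, J:1, L:2, M:2, S:1, X:2). Total letters: 9.
Permutations = 9!/(2! x 2! x 2!).

Final answer: 45360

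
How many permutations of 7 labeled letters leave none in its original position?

D(n) = (n-1)(D(n-1) + D(n-2)), D(0)=1, D(1)=0.
D(2) = 1 x (0 + 1) = 1
D(3) = 2 x (1 + 0) = 2
D(4) = 3 x (2 + 1) = 9
D(5) = 4 x (9 + 2) = 44
D(6) = 5 x (44 + 9) = 265
D(7) = 6 x (D(6) + D(5)) = 6 x (265 + 44)

Final answer: D(7) = 1854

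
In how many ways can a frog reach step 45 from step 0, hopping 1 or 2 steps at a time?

Let f(n) count the ways. The last step is size 1 or 2, so f(n) = f(n-1) + f(n-2) with f(1)=1, f(2)=2.
Computing successive values: f(1)=1, f(2)=2, f(3)=3, f(4)=5, f(5)=8, f(6)=13, f(7)=21, f(8)=34, f(9)=55, f(10)=89, f(11)=144, f(12)=233, f(13)=377, f(14)=610, f(15)=987, f(16)=1597, f(17)=2584, f(18)=4181, f(19)=6765, f(20)=10946, f(21)=17711, f(22)=28657, f(23)=46368, f(24)=75025, f(25)=121393, f(26)=196418, f(27)=317811, f(28)=514229, f(29)=832040, f(30)=1346269, f(31)=2178309, f(32)=3524578, f(33)=5702887, f(34)=9227465, f(35)=14930352, f(36)=24157817, f(37)=39088169, f(38)=63245986, f(39)=102334155, f(40)=165580141, f(41)=267914296, f(42)=433494437, f(43)=701408733, f(44)=1134903170, f(45)=1836311903.

Final answer: 1836311903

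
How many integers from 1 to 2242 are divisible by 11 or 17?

Multiples of 11: 203. Multiples of 17: 131. Of both (lcm=187): 11.
By inclusion-exclusion: 203 + 131 - 11.

Final answer: 323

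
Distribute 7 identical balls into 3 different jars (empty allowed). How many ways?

Stars and bars: C(n+k-1, k-1) = C(9,2).

Final answer: C(9,2) = 36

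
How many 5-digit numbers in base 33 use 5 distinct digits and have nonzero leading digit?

First digit: 32 (nonzero). Second: 32 (not first). Third: 31, etc.
Total: 32 x 32 x 31 x 30 x 29.

Final answer: 27617280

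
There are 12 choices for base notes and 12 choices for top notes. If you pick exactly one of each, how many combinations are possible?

By the multiplication principle: 12 x 12.

Final answer: 144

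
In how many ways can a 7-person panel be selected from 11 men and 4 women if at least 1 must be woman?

Sum over valid woman counts:
C(4,1)C(11,6) = 1848
C(4,2)C(11,5) = 2772
C(4,3)C(11,4) = 1320
C(4,4)C(11,3) = 165
Total: 1848 + 2772 + 1320 + 165.

Final answer: 6105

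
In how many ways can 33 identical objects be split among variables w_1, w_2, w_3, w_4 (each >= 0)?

Stars and bars with 33 stars and 3 bars:
C(33+4-1, 4-1) = C(36,3).

Final answer: C(36,3) = 7140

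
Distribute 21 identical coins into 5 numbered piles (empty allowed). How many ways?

Stars and bars: C(n+k-1, k-1) = C(25,4).

Final answer: C(25,4) = 12650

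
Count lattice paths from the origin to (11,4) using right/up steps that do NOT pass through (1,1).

Total paths to (11,4): C(15,4) = 1365.
Paths through (1,1): C(2,1) x C(13,3) = 572.
Avoiding (1,1): 1365 - 572.

Final answer: 793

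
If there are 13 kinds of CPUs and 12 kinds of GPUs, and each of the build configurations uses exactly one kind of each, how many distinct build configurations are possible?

By the multiplication principle: 13 x 12.

Final answer: 156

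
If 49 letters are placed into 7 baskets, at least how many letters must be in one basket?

By the pigeonhole principle: ceiling(49/7).

Final answer: 7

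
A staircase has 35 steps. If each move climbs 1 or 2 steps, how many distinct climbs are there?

Condition on the final move: it is a 1-step (f(n-1) ways to get there) or a 2-step (f(n-2) ways), so f(n) = f(n-1) + f(n-2), with f(1)=1, f(2)=2.
Iterating the recurrence: f(1)=1, f(2)=2, f(3)=3, f(4)=5, f(5)=8, f(6)=13, f(7)=21, f(8)=34, f(9)=55, f(10)=89, f(11)=144, f(12)=233, f(13)=377, f(14)=610, f(15)=987, f(16)=1597, f(17)=2584, f(18)=4181, f(19)=6765, f(20)=10946, f(21)=17711, f(22)=28657, f(23)=46368, f(24)=75025, f(25)=121393, f(26)=196418, f(27)=317811, f(28)=514229, f(29)=832040, f(30)=1346269, f(31)=2178309, f(32)=3524578, f(33)=5702887, f(34)=9227465, f(35)=14930352.

Final answer: 14930352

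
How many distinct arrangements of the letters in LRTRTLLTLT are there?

Letters (L:4, R:2, T:4). Total letters: 10.
Permutations = 10!/(4! x 4! x 2!).

Final answer: 3150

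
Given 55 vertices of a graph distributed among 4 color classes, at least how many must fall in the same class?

By pigeonhole with 55 objects and 4 categories: ceiling(55/4).

Final answer: 14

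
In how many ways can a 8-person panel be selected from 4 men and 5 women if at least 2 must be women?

Sum over valid woman counts:
C(5,4)C(4,4) = 5
C(5,5)C(4,3) = 4
Total: 5 + 4.

Final answer: 9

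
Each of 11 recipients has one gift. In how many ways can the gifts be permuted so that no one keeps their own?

Derangements satisfy D(n) = (n-1)(D(n-1) + D(n-2)), starting from D(0)=1, D(1)=0.
D(2) = 1 x (0 + 1) = 1
D(3) = 2 x (1 + 0) = 2
D(4) = 3 x (2 + 1) = 9
D(5) = 4 x (9 + 2) = 44
D(6) = 5 x (44 + 9) = 265
D(7) = 6 x (265 + 44) = 1854
D(8) = 7 x (1854 + 265) = 14833
D(9) = 8 x (14833 + 1854) = 133496
D(10) = 9 x (133496 + 14833) = 1334961
D(11) = 10 x (D(10) + D(9)) = 10 x (1334961 + 133496)

Final answer: D(11) = 14684570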